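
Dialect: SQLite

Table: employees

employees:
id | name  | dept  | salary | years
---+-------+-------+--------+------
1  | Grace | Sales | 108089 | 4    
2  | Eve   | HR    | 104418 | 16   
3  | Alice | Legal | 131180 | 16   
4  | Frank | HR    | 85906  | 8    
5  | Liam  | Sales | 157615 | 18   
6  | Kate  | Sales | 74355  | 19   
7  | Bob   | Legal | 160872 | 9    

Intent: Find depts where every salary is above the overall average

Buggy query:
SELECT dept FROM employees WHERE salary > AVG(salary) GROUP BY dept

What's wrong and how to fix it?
Bug: AVG() is an aggregate; it can't sit directly in WHERE

Fix: Compute the overall average in a scalar subquery and compare each group's MIN against it in HAVING

Corrected query:
SELECT dept FROM employees GROUP BY dept HAVING MIN(salary) > (SELECT AVG(salary) FROM employees)

Result:
dept 
-----
Legal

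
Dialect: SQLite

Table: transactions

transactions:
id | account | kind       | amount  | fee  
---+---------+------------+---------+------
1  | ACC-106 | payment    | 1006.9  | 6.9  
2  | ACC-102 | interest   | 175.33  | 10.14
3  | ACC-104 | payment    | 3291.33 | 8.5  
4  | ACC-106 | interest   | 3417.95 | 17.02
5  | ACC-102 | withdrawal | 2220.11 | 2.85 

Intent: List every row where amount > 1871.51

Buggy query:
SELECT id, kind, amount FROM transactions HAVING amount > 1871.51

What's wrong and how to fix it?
Bug: HAVING filters the output of aggregation, but this query has no GROUP BY and no aggregate functions, so SQLite rejects it (HAVING clause on a non-aggregate query); the condition here is per row

Fix: Use WHERE for row-level filtering

Corrected query:
SELECT id, kind, amount FROM transactions WHERE amount > 1871.51

Result:
id | kind       | amount 
---+------------+--------
3  | payment    | 3291.33
4  | interest   | 3417.95
5  | withdrawal | 2220.11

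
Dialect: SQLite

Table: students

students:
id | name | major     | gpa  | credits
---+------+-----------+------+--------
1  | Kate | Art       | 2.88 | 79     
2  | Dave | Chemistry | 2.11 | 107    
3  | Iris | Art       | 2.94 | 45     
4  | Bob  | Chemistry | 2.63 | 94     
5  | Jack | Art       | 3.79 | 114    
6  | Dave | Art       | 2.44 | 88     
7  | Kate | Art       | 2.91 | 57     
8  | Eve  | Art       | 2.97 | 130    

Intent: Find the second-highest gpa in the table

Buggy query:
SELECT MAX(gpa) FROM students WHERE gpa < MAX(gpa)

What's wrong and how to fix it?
Bug: The inner MAX is an aggregate inside WHERE, which is not allowed

Fix: Compute the overall MAX in a subquery, then take MAX of rows below it

Corrected query:
SELECT MAX(gpa) FROM students WHERE gpa < (SELECT MAX(gpa) FROM students)

Result:
MAX(gpa)
--------
2.97    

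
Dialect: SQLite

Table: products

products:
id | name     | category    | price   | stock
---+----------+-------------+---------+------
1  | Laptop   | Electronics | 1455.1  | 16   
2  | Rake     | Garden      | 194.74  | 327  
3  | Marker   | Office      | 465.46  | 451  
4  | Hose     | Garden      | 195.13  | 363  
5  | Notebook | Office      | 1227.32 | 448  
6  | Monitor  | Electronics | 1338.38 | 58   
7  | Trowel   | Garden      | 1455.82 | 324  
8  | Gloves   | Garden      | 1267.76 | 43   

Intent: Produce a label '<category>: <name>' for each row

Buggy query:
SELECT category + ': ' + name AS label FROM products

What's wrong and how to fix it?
Bug: SQLite uses || for string concatenation; + coerces text to numbers (yielding 0)

Fix: Replace + with || to concatenate text

Corrected query:
SELECT category || ': ' || name AS label FROM products

Result:
label               
--------------------
Electronics: Laptop 
Garden: Rake        
Office: Marker      
Garden: Hose        
Office: Notebook    
Electronics: Monitor
Garden: Trowel      
Garden: Gloves      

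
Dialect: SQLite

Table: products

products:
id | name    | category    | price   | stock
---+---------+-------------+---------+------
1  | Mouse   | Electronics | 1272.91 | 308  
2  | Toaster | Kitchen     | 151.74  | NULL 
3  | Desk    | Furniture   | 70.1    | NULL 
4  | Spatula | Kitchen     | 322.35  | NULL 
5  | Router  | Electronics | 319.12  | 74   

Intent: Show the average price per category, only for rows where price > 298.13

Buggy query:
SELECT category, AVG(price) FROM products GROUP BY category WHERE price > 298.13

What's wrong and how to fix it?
Bug: WHERE cannot follow GROUP BY

Fix: Move the WHERE clause before GROUP BY

Corrected query:
SELECT category, AVG(price) FROM products WHERE price > 298.13 GROUP BY category

Result:
category    | AVG(price)
------------+-----------
Electronics | 796.015   
Kitchen     | 322.35    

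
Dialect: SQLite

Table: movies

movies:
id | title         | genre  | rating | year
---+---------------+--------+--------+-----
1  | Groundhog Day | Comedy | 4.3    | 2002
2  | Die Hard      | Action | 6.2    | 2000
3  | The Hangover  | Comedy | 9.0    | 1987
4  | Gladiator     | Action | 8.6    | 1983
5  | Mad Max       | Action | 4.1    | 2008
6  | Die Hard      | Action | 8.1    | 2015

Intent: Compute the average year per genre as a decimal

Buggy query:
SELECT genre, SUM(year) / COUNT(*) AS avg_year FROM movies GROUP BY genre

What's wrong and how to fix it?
Bug: Both operands are integers, so '/' performs integer division and truncates

Fix: Multiply by 1.0 (or CAST to REAL) to force floating-point division

Corrected query:
SELECT genre, SUM(year) * 1.0 / COUNT(*) AS avg_year FROM movies GROUP BY genre

Result:
genre  | avg_year
-------+---------
Action | 2001.5  
Comedy | 1994.5  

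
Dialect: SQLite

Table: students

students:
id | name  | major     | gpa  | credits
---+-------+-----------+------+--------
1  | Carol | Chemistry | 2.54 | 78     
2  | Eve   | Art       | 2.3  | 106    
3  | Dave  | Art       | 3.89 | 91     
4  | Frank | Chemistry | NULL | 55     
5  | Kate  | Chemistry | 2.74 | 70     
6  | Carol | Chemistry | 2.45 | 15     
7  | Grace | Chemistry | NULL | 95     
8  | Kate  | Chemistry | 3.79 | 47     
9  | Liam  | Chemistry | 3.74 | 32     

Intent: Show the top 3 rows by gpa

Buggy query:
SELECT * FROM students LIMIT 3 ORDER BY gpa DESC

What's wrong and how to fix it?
Bug: ORDER BY cannot follow LIMIT; LIMIT is the final clause

Fix: Sort with ORDER BY, then apply LIMIT

Corrected query:
SELECT * FROM students ORDER BY gpa DESC LIMIT 3

Result:
id | name | major     | gpa  | credits
---+------+-----------+------+--------
3  | Dave | Art       | 3.89 | 91     
8  | Kate | Chemistry | 3.79 | 47     
9  | Liam | Chemistry | 3.74 | 32     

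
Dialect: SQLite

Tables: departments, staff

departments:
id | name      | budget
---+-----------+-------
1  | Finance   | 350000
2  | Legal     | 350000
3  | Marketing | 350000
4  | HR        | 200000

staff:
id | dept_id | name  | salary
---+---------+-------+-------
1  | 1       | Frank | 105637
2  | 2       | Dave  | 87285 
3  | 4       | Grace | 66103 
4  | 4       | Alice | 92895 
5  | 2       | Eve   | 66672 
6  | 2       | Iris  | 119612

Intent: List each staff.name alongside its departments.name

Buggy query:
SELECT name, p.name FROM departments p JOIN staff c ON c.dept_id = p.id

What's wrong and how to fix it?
Bug: Both tables have a 'name' column; the unqualified reference is ambiguous

Fix: Prefix ambiguous columns with the table alias

Corrected query:
SELECT c.name, p.name FROM departments p JOIN staff c ON c.dept_id = p.id

Result:
name  | name   
------+--------
Frank | Finance
Dave  | Legal  
Grace | HR     
Alice | HR     
Eve   | Legal  
Iris  | Legal  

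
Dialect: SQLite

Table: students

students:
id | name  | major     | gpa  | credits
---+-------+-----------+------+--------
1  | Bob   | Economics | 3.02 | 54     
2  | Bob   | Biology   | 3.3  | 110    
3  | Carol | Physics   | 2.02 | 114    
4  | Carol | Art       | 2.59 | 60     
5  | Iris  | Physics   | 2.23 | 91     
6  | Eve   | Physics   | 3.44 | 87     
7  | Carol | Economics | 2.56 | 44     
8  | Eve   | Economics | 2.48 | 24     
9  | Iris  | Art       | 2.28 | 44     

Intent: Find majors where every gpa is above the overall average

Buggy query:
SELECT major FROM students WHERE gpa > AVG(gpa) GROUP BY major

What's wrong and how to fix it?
Bug: AVG() is an aggregate; it can't sit directly in WHERE

Fix: Use a subquery for AVG and a HAVING MIN(...) filter so the condition holds for every row in the group

Corrected query:
SELECT major FROM students GROUP BY major HAVING MIN(gpa) > (SELECT AVG(gpa) FROM students)

Result:
major  
-------
Biology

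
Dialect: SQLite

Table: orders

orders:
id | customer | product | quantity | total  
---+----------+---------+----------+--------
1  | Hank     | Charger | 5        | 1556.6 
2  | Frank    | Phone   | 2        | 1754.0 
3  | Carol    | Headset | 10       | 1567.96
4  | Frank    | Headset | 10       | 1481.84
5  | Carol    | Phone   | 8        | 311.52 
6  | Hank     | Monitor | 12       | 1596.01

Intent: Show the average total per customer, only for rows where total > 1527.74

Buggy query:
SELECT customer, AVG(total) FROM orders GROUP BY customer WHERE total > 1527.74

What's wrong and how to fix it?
Bug: WHERE cannot follow GROUP BY

Fix: Move the WHERE clause before GROUP BY

Corrected query:
SELECT customer, AVG(total) FROM orders WHERE total > 1527.74 GROUP BY customer

Result:
customer | AVG(total)
---------+-----------
Carol    | 1567.96   
Frank    | 1754      
Hank     | 1576.305  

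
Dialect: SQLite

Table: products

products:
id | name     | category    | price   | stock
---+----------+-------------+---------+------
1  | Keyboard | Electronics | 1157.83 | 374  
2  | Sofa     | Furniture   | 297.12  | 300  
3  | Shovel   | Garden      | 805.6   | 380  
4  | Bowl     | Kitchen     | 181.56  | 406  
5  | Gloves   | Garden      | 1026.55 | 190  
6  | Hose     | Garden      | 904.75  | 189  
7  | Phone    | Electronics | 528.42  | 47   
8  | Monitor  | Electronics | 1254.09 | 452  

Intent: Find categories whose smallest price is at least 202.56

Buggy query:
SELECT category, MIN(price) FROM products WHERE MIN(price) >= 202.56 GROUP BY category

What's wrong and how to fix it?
Bug: Aggregates like MIN are computed per group after WHERE runs

Fix: Replace WHERE with HAVING after the GROUP BY

Corrected query:
SELECT category, MIN(price) FROM products GROUP BY category HAVING MIN(price) >= 202.56

Result:
category    | MIN(price)
------------+-----------
Electronics | 528.42    
Furniture   | 297.12    
Garden      | 805.6     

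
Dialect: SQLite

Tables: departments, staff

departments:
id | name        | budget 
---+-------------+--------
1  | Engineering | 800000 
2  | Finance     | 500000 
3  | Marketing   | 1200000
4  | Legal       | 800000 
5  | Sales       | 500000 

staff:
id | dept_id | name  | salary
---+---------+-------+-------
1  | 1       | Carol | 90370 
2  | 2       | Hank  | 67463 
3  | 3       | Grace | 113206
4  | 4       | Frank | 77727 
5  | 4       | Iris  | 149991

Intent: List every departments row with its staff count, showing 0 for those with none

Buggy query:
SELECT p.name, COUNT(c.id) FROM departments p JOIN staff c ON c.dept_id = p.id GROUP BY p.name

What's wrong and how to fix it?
Bug: INNER JOIN drops departments rows that have no matching staff rows

Fix: Switch to LEFT JOIN to retain unmatched parent rows

Corrected query:
SELECT p.name, COUNT(c.id) FROM departments p LEFT JOIN staff c ON c.dept_id = p.id GROUP BY p.name

Result:
name        | COUNT(c.id)
------------+------------
Engineering | 1          
Finance     | 1          
Legal       | 2          
Marketing   | 1          
Sales       | 0          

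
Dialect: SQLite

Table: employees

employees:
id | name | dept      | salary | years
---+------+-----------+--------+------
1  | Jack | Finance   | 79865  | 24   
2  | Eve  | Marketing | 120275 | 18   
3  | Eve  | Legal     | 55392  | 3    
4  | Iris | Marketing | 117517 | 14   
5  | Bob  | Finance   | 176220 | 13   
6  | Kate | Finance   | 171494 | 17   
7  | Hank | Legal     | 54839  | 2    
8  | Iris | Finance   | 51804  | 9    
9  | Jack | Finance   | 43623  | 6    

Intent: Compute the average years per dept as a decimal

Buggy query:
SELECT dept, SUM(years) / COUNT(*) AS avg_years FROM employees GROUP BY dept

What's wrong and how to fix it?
Bug: Both operands are integers, so '/' performs integer division and truncates

Fix: Multiply by 1.0 (or CAST to REAL) to force floating-point division

Corrected query:
SELECT dept, SUM(years) * 1.0 / COUNT(*) AS avg_years FROM employees GROUP BY dept

Result:
dept      | avg_years
----------+----------
Finance   | 13.8     
Legal     | 2.5      
Marketing | 16       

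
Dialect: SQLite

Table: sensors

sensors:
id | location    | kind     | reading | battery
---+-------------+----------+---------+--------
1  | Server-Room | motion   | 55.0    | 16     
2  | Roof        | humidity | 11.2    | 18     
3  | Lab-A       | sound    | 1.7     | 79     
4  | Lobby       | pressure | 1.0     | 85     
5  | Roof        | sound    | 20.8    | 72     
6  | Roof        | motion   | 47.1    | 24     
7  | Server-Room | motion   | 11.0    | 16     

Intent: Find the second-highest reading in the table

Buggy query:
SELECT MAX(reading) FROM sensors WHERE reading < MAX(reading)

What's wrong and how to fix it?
Bug: MAX(reading) on the right of the comparison is an aggregate-in-WHERE error

Fix: Compute the overall MAX in a subquery, then take MAX of rows below it

Corrected query:
SELECT MAX(reading) FROM sensors WHERE reading < (SELECT MAX(reading) FROM sensors)

Result:
MAX(reading)
------------
47.1        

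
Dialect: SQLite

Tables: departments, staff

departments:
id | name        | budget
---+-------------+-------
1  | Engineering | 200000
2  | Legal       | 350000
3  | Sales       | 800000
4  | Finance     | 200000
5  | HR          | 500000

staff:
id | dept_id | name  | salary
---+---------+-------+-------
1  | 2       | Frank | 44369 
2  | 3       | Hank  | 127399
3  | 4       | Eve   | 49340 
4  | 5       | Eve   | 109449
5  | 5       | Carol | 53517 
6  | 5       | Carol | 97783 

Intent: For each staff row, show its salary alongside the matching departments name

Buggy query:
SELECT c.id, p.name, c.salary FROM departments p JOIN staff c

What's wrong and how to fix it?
Bug: Missing join condition: each staff row is matched to all departments rows instead of just its own

Fix: Add ON c.dept_id = p.id to the JOIN

Corrected query:
SELECT c.id, p.name, c.salary FROM departments p JOIN staff c ON c.dept_id = p.id

Result:
id | name    | salary
---+---------+-------
1  | Legal   | 44369 
2  | Sales   | 127399
3  | Finance | 49340 
4  | HR      | 109449
5  | HR      | 53517 
6  | HR      | 97783 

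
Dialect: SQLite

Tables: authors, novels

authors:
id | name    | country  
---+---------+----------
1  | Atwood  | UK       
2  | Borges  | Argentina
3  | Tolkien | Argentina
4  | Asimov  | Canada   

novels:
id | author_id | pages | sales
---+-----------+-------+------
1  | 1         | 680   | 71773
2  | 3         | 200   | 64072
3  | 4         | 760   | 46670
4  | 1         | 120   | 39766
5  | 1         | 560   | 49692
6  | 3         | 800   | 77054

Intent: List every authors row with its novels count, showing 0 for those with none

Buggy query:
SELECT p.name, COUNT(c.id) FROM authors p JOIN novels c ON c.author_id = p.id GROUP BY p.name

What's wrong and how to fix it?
Bug: INNER JOIN drops authors rows that have no matching novels rows

Fix: Switch to LEFT JOIN to retain unmatched parent rows

Corrected query:
SELECT p.name, COUNT(c.id) FROM authors p LEFT JOIN novels c ON c.author_id = p.id GROUP BY p.name

Result:
name    | COUNT(c.id)
--------+------------
Asimov  | 1          
Atwood  | 3          
Borges  | 0          
Tolkien | 2          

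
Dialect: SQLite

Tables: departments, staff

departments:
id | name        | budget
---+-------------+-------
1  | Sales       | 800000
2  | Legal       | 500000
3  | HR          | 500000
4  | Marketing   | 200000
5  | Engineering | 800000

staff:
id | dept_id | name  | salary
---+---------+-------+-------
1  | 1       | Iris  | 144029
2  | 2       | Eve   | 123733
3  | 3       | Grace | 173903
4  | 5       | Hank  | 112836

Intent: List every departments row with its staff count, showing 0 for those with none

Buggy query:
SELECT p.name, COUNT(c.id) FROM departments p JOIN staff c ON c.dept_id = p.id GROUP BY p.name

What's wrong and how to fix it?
Bug: INNER JOIN drops departments rows that have no matching staff rows

Fix: Switch to LEFT JOIN to retain unmatched parent rows

Corrected query:
SELECT p.name, COUNT(c.id) FROM departments p LEFT JOIN staff c ON c.dept_id = p.id GROUP BY p.name

Result:
name        | COUNT(c.id)
------------+------------
Engineering | 1          
HR          | 1          
Legal       | 1          
Marketing   | 0          
Sales       | 1          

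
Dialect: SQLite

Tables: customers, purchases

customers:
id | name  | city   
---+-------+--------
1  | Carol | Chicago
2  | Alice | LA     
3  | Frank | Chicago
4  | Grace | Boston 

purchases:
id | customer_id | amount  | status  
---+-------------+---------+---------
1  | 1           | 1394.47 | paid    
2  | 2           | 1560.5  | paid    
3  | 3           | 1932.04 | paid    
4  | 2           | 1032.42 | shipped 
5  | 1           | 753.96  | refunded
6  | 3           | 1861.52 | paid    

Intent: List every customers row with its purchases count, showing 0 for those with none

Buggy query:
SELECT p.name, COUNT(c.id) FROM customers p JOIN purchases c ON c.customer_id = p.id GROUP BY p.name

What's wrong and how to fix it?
Bug: An inner join excludes parents with zero children

Fix: Switch to LEFT JOIN to retain unmatched parent rows

Corrected query:
SELECT p.name, COUNT(c.id) FROM customers p LEFT JOIN purchases c ON c.customer_id = p.id GROUP BY p.name

Result:
name  | COUNT(c.id)
------+------------
Alice | 2          
Carol | 2          
Frank | 2          
Grace | 0          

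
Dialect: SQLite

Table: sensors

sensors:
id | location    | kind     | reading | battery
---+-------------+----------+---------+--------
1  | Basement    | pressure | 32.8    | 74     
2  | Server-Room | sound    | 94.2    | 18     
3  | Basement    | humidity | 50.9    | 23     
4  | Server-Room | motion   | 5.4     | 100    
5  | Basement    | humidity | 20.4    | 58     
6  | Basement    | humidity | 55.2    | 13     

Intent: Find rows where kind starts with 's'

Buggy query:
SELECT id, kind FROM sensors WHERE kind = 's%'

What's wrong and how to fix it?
Bug: Wildcards only work with LIKE; '=' treats '%' as a literal character

Fix: Use LIKE for wildcard pattern matching

Corrected query:
SELECT id, kind FROM sensors WHERE kind LIKE 's%'

Result:
id | kind 
---+------
2  | sound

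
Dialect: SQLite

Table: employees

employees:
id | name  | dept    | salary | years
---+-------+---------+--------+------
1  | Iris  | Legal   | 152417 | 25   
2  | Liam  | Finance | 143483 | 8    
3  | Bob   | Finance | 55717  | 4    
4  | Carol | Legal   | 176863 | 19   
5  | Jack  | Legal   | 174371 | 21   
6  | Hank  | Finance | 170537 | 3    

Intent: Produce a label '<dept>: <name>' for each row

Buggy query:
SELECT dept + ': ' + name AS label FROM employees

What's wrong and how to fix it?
Bug: '+' is numeric addition; on text columns SQLite converts them to 0 instead of concatenating

Fix: Use the || operator for string concatenation

Corrected query:
SELECT dept || ': ' || name AS label FROM employees

Result:
label        
-------------
Legal: Iris  
Finance: Liam
Finance: Bob 
Legal: Carol 
Legal: Jack  
Finance: Hank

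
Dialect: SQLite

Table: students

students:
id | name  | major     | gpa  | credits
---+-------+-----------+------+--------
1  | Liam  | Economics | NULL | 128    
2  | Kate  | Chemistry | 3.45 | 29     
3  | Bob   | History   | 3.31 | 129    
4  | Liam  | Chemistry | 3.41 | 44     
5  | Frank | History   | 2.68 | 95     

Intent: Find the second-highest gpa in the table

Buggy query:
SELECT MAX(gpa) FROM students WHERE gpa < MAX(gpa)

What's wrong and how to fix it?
Bug: MAX(gpa) on the right of the comparison is an aggregate-in-WHERE error

Fix: Put the inner MAX in a scalar subquery

Corrected query:
SELECT MAX(gpa) FROM students WHERE gpa < (SELECT MAX(gpa) FROM students)

Result:
MAX(gpa)
--------
3.41    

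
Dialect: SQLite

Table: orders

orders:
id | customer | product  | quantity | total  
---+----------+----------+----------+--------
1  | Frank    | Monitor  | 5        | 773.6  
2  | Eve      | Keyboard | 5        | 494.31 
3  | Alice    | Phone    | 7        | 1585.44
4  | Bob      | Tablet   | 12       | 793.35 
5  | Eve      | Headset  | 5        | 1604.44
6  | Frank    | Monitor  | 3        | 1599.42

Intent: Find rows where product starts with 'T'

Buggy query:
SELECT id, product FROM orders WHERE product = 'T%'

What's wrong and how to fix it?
Bug: Wildcards only work with LIKE; '=' treats '%' as a literal character

Fix: Replace '=' with LIKE so 'T%' is treated as a pattern

Corrected query:
SELECT id, product FROM orders WHERE product LIKE 'T%'

Result:
id | product
---+--------
4  | Tablet 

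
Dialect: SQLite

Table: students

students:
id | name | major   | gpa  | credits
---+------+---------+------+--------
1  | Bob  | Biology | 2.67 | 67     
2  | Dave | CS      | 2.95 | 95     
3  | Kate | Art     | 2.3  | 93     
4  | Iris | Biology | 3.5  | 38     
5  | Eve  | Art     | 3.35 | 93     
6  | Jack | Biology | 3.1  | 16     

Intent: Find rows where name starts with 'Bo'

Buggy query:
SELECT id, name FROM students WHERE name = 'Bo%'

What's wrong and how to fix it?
Bug: Wildcards only work with LIKE; '=' treats '%' as a literal character

Fix: Replace '=' with LIKE so 'Bo%' is treated as a pattern

Corrected query:
SELECT id, name FROM students WHERE name LIKE 'Bo%'

Result:
id | name
---+-----
1  | Bob 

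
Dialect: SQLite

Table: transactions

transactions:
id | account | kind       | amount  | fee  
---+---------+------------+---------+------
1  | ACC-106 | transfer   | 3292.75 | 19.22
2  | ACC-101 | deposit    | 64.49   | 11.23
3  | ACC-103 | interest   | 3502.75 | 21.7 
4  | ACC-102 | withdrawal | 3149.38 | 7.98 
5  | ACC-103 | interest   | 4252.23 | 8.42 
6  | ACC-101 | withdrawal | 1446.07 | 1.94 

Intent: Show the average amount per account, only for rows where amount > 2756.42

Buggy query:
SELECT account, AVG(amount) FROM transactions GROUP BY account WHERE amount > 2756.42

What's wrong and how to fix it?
Bug: WHERE cannot follow GROUP BY

Fix: Place WHERE between FROM and GROUP BY

Corrected query:
SELECT account, AVG(amount) FROM transactions WHERE amount > 2756.42 GROUP BY account

Result:
account | AVG(amount)
--------+------------
ACC-102 | 3149.38    
ACC-103 | 3877.49    
ACC-106 | 3292.75    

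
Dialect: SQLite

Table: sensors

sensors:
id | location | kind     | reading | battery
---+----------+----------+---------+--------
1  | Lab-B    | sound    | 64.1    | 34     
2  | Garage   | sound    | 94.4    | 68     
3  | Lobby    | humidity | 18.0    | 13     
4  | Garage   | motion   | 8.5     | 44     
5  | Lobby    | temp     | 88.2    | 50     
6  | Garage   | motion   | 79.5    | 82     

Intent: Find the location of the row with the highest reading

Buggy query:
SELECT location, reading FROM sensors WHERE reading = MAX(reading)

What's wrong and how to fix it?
Bug: WHERE is evaluated per row; an aggregate over the whole table isn't defined there

Fix: Use a subquery: WHERE reading = (SELECT MAX(reading) FROM sensors)

Corrected query:
SELECT location, reading FROM sensors WHERE reading = (SELECT MAX(reading) FROM sensors)

Result:
location | reading
---------+--------
Garage   | 94.4   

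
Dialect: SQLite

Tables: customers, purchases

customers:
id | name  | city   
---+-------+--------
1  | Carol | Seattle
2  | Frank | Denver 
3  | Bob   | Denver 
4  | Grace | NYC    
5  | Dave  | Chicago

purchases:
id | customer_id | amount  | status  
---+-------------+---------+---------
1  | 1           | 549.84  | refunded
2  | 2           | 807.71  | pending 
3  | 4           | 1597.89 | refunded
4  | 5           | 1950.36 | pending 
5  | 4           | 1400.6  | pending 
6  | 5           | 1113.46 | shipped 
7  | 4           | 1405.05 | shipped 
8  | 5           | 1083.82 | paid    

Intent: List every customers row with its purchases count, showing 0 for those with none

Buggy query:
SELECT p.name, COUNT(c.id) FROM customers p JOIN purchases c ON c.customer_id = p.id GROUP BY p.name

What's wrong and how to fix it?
Bug: INNER JOIN drops customers rows that have no matching purchases rows

Fix: Switch to LEFT JOIN to retain unmatched parent rows

Corrected query:
SELECT p.name, COUNT(c.id) FROM customers p LEFT JOIN purchases c ON c.customer_id = p.id GROUP BY p.name

Result:
name  | COUNT(c.id)
------+------------
Bob   | 0          
Carol | 1          
Dave  | 3          
Frank | 1          
Grace | 3          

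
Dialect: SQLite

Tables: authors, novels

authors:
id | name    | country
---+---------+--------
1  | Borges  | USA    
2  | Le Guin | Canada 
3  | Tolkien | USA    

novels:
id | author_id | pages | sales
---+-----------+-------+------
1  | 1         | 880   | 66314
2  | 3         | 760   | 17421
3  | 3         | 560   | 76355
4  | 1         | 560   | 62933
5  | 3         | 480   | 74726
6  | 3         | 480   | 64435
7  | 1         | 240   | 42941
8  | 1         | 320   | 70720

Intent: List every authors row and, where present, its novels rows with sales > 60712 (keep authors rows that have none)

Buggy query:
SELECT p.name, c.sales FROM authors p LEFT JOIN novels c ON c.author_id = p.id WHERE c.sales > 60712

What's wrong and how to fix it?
Bug: A WHERE condition on the right-hand table after LEFT JOIN drops unmatched parents

Fix: Move the right-table condition into the ON clause so unmatched parents are kept

Corrected query:
SELECT p.name, c.sales FROM authors p LEFT JOIN novels c ON c.author_id = p.id AND c.sales > 60712

Result:
name    | sales
--------+------
Borges  | 62933
Borges  | 66314
Borges  | 70720
Le Guin | NULL 
Tolkien | 64435
Tolkien | 74726
Tolkien | 76355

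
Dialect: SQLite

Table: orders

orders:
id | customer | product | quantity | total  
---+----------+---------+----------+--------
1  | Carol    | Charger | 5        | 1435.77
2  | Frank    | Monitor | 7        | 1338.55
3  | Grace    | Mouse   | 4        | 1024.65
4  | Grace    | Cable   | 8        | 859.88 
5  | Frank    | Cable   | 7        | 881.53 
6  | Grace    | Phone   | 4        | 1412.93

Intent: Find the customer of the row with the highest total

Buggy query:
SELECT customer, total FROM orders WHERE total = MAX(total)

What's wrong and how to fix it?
Bug: WHERE is evaluated per row; an aggregate over the whole table isn't defined there

Fix: Use a subquery: WHERE total = (SELECT MAX(total) FROM orders)

Corrected query:
SELECT customer, total FROM orders WHERE total = (SELECT MAX(total) FROM orders)

Result:
customer | total  
---------+--------
Carol    | 1435.77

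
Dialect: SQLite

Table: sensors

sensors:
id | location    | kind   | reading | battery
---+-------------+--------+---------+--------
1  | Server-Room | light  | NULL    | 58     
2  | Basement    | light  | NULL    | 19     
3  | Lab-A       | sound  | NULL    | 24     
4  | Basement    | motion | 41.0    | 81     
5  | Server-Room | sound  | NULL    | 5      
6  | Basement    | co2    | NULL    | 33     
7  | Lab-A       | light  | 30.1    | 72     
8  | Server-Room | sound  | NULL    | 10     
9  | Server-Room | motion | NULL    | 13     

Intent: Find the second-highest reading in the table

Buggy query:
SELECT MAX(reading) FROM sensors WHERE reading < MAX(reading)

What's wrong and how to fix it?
Bug: The inner MAX is an aggregate inside WHERE, which is not allowed

Fix: Put the inner MAX in a scalar subquery

Corrected query:
SELECT MAX(reading) FROM sensors WHERE reading < (SELECT MAX(reading) FROM sensors)

Result:
MAX(reading)
------------
30.1        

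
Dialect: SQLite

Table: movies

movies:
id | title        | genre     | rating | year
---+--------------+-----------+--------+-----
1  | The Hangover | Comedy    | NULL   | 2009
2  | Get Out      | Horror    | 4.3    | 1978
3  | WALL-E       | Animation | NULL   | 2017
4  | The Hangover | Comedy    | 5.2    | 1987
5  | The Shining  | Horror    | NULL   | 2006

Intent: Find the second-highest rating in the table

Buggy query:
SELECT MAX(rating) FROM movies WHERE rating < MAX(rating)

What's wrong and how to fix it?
Bug: MAX(rating) on the right of the comparison is an aggregate-in-WHERE error

Fix: Compute the overall MAX in a subquery, then take MAX of rows below it

Corrected query:
SELECT MAX(rating) FROM movies WHERE rating < (SELECT MAX(rating) FROM movies)

Result:
MAX(rating)
-----------
4.3        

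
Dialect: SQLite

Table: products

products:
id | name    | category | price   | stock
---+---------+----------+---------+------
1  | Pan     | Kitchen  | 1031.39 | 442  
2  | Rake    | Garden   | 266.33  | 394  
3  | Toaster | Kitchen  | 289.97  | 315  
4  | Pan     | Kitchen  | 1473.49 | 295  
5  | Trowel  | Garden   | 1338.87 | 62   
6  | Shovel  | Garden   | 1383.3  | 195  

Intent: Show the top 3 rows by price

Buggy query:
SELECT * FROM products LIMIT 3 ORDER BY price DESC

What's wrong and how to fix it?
Bug: ORDER BY cannot follow LIMIT; LIMIT is the final clause

Fix: Swap the clauses: ORDER BY first, then LIMIT

Corrected query:
SELECT * FROM products ORDER BY price DESC LIMIT 3

Result:
id | name   | category | price   | stock
---+--------+----------+---------+------
4  | Pan    | Kitchen  | 1473.49 | 295  
6  | Shovel | Garden   | 1383.3  | 195  
5  | Trowel | Garden   | 1338.87 | 62   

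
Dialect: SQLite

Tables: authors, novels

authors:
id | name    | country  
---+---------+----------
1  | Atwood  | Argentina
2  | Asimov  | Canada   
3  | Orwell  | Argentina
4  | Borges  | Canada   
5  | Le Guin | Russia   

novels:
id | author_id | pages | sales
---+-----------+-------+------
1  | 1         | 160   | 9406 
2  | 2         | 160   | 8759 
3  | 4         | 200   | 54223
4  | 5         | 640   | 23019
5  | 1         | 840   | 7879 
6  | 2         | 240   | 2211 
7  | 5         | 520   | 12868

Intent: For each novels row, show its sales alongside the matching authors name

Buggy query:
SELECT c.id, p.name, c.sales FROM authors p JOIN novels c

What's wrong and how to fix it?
Bug: JOIN with no ON clause produces a cartesian product; every novels row pairs with every authors row

Fix: Add ON c.author_id = p.id to the JOIN

Corrected query:
SELECT c.id, p.name, c.sales FROM authors p JOIN novels c ON c.author_id = p.id

Result:
id | name    | sales
---+---------+------
1  | Atwood  | 9406 
2  | Asimov  | 8759 
3  | Borges  | 54223
4  | Le Guin | 23019
5  | Atwood  | 7879 
6  | Asimov  | 2211 
7  | Le Guin | 12868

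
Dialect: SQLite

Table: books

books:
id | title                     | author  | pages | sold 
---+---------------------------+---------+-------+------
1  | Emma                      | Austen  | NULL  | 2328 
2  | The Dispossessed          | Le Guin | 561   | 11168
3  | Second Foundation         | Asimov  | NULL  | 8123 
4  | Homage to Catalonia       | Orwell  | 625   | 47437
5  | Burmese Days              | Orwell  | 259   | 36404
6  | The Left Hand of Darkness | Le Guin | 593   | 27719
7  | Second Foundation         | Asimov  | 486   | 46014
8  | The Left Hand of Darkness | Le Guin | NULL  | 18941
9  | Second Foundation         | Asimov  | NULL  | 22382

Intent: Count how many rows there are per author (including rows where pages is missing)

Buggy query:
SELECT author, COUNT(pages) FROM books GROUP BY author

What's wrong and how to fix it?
Bug: COUNT(pages) skips NULLs, so groups with missing pages are undercounted

Fix: Use COUNT(*) to count all rows regardless of NULL

Corrected query:
SELECT author, COUNT(*) FROM books GROUP BY author

Result:
author  | COUNT(*)
--------+---------
Asimov  | 3       
Austen  | 1       
Le Guin | 3       
Orwell  | 2       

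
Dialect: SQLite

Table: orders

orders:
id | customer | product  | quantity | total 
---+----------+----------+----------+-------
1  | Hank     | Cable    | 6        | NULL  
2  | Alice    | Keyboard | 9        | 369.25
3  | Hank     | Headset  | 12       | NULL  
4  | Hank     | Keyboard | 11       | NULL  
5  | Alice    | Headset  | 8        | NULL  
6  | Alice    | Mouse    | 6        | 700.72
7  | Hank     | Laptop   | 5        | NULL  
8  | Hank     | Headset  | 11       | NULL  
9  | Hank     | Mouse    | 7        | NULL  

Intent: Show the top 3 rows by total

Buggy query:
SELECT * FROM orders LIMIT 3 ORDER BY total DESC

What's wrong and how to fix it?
Bug: LIMIT must come after ORDER BY

Fix: Sort with ORDER BY, then apply LIMIT

Corrected query:
SELECT * FROM orders ORDER BY total DESC LIMIT 3

Result:
id | customer | product  | quantity | total 
---+----------+----------+----------+-------
6  | Alice    | Mouse    | 6        | 700.72
2  | Alice    | Keyboard | 9        | 369.25
1  | Hank     | Cable    | 6        | NULL  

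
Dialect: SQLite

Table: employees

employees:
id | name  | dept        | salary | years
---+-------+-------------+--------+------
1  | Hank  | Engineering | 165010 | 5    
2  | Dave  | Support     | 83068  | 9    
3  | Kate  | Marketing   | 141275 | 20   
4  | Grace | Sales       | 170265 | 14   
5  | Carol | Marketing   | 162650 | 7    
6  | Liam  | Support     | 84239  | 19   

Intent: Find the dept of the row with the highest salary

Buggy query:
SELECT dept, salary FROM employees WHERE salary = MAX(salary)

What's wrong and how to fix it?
Bug: WHERE is evaluated per row; an aggregate over the whole table isn't defined there

Fix: Wrap MAX in a scalar subquery so WHERE compares against a single value

Corrected query:
SELECT dept, salary FROM employees WHERE salary = (SELECT MAX(salary) FROM employees)

Result:
dept  | salary
------+-------
Sales | 170265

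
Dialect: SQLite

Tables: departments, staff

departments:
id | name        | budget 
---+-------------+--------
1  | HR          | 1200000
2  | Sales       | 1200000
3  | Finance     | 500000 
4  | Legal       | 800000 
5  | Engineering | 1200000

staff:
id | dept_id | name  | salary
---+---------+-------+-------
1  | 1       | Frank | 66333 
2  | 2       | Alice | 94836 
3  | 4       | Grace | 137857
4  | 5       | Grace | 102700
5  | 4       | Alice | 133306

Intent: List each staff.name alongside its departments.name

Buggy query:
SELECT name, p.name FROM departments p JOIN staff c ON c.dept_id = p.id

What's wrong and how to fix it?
Bug: Both tables have a 'name' column; the unqualified reference is ambiguous

Fix: Qualify the column with its table alias (c.name)

Corrected query:
SELECT c.name, p.name FROM departments p JOIN staff c ON c.dept_id = p.id

Result:
name  | name       
------+------------
Frank | HR         
Alice | Sales      
Grace | Legal      
Grace | Engineering
Alice | Legal      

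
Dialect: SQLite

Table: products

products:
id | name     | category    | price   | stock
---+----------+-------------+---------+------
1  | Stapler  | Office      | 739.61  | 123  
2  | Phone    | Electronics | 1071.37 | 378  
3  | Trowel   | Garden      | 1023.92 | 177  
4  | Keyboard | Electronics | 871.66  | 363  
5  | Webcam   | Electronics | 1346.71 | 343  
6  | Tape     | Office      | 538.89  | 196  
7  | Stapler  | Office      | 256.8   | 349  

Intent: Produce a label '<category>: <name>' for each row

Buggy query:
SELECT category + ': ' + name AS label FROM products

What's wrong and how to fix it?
Bug: '+' is numeric addition; on text columns SQLite converts them to 0 instead of concatenating

Fix: Use the || operator for string concatenation

Corrected query:
SELECT category || ': ' || name AS label FROM products

Result:
label                
---------------------
Office: Stapler      
Electronics: Phone   
Garden: Trowel       
Electronics: Keyboard
Electronics: Webcam  
Office: Tape         
Office: Stapler      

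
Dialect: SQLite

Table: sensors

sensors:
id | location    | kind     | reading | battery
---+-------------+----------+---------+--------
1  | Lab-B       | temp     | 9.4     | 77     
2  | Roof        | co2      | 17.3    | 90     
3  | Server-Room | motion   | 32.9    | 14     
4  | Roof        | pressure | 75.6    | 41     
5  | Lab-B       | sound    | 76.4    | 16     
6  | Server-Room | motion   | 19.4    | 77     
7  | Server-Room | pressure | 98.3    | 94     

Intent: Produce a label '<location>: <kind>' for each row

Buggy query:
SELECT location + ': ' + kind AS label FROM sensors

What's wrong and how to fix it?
Bug: '+' is numeric addition; on text columns SQLite converts them to 0 instead of concatenating

Fix: Replace + with || to concatenate text

Corrected query:
SELECT location || ': ' || kind AS label FROM sensors

Result:
label                
---------------------
Lab-B: temp          
Roof: co2            
Server-Room: motion  
Roof: pressure       
Lab-B: sound         
Server-Room: motion  
Server-Room: pressure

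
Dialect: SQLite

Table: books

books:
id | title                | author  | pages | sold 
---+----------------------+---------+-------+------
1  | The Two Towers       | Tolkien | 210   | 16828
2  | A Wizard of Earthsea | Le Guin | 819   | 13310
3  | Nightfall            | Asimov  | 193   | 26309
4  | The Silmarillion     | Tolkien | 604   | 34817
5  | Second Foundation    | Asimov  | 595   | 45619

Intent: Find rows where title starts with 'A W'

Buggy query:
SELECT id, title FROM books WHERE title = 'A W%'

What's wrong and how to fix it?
Bug: '=' compares the literal string including the % character; pattern matching needs LIKE

Fix: Replace '=' with LIKE so 'A W%' is treated as a pattern

Corrected query:
SELECT id, title FROM books WHERE title LIKE 'A W%'

Result:
id | title               
---+---------------------
2  | A Wizard of Earthsea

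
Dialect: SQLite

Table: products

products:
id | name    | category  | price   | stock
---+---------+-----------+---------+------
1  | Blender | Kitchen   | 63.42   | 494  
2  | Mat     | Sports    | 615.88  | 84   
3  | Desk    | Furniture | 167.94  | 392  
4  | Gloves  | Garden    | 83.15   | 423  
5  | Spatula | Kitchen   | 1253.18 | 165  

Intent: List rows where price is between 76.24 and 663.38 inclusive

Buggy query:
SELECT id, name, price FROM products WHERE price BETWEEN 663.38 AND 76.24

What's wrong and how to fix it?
Bug: BETWEEN expects the lower bound first; with 663.38 AND 76.24 the range is empty

Fix: Write BETWEEN 76.24 AND 663.38

Corrected query:
SELECT id, name, price FROM products WHERE price BETWEEN 76.24 AND 663.38

Result:
id | name   | price 
---+--------+-------
2  | Mat    | 615.88
3  | Desk   | 167.94
4  | Gloves | 83.15 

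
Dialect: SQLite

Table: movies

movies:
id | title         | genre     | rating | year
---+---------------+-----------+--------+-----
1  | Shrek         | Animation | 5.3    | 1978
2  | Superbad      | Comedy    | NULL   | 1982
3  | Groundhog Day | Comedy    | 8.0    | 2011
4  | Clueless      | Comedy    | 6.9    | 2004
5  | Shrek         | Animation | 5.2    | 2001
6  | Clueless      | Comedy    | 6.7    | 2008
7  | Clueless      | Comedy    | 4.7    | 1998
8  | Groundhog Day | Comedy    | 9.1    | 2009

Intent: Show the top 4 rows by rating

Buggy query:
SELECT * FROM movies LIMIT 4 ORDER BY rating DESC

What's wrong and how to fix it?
Bug: LIMIT must come after ORDER BY

Fix: Sort with ORDER BY, then apply LIMIT

Corrected query:
SELECT * FROM movies ORDER BY rating DESC LIMIT 4

Result:
id | title         | genre  | rating | year
---+---------------+--------+--------+-----
8  | Groundhog Day | Comedy | 9.1    | 2009
3  | Groundhog Day | Comedy | 8      | 2011
4  | Clueless      | Comedy | 6.9    | 2004
6  | Clueless      | Comedy | 6.7    | 2008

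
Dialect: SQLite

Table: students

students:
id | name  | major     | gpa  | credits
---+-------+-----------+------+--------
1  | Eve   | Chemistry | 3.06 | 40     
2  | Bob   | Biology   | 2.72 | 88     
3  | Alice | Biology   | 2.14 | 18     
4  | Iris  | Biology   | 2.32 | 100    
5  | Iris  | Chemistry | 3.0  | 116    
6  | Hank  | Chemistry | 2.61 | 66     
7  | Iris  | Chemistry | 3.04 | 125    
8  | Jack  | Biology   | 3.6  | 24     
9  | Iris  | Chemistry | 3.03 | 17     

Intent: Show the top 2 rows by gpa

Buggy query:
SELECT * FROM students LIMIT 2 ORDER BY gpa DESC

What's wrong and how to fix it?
Bug: LIMIT must come after ORDER BY

Fix: Swap the clauses: ORDER BY first, then LIMIT

Corrected query:
SELECT * FROM students ORDER BY gpa DESC LIMIT 2

Result:
id | name | major     | gpa  | credits
---+------+-----------+------+--------
8  | Jack | Biology   | 3.6  | 24     
1  | Eve  | Chemistry | 3.06 | 40     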